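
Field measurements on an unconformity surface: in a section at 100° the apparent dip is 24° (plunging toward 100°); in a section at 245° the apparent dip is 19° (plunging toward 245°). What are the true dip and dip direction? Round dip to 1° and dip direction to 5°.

Each apparent-dip line lies in the plane. As unit vectors (x east, y north, z up), v₁ plunges 24°→100° and v₂ plunges 19°→245°.
n = v₁ × v₂ = (0.111, -0.641, 0.495) (taken with n_z > 0).
tan δ = √(n_x²+n_y²)/n_z = 0.651/0.495, so δ = 52.7°.
The horizontal component of n points toward azimuth atan2(n_x, n_y) = 170°, the dip direction.

true dip 53°, dip direction 170°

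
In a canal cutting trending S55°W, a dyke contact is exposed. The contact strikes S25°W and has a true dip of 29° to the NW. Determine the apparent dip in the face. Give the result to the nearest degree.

15°

The section lies 30° from the strike.
tan α = tan 29° × sin 30° = 0.5543 × 0.5000 = 0.2772
apparent dip = arctan 0.2772 = 15.49°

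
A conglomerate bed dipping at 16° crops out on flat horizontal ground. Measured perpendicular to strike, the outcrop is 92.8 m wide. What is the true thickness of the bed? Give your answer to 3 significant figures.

True thickness t = w · sin(dip) = 92.8 × sin 16°
t = 92.8 × 0.2756 = 25.579 m

25.6 m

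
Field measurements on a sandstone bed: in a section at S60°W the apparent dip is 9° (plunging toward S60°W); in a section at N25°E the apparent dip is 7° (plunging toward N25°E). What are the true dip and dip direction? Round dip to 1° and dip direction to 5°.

true dip 25°, dip direction 310°

Each apparent-dip line lies in the plane. As unit vectors (x east, y north, z up), v₁ plunges 9°→S60°W and v₂ plunges 7°→N25°E.
The plane normal is n = v₁ × v₂ ∝ (-0.201, 0.170, 0.562).
True dip = arccos(n_z / |n|) = arccos(0.9058) = 25.1°.
Dip direction = atan2(-0.201, 0.170) = 310° (azimuth of n's horizontal projection).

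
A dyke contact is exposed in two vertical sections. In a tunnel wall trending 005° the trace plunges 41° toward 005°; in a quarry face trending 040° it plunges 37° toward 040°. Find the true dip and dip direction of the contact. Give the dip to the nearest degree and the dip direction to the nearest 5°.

true dip 41°, dip direction 010°

The two traces are lines in the plane: v₁ = (sin 5°·cos 41°, cos 5°·cos 41°, −sin 41°), v₂ = (sin 40°·cos 37°, cos 40°·cos 37°, −sin 37°).
n = v₁ × v₂ = (0.051, 0.297, 0.346) (taken with n_z > 0).
Dip δ = arctan(|n_h|/n_z) = arctan(0.302/0.346) = 41.1°.
Dip direction = azimuth of (n_x, n_y) = atan2(0.051, 0.297) = 10°.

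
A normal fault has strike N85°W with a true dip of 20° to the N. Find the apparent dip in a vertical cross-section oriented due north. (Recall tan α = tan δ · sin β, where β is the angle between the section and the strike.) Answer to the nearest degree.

Angle between strike (N85°W) and section (due north): β = 85°.
tan(apparent dip) = tan 20° · sin 85° = 0.3626
apparent dip = arctan 0.3626 = 19.93°

20°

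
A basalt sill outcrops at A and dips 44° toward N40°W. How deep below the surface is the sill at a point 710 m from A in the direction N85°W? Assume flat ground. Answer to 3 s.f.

The hole lies 45° from the dip direction, so the down-dip offset is 710 × cos 45° = 502.05 m.
Depth = down-dip offset × tan(dip) = 502.05 × tan 44° = 502.05 × 0.9657
Depth = 484.82 m

485 m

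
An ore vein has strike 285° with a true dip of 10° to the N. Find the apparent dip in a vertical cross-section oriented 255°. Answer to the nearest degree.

5°

The strike is 285° and the section trends 255°; the acute angle between them is β = 30°.
tan(apparent dip) = tan 10° · sin 30° = 0.0882
apparent dip = arctan 0.0882 = 5.04°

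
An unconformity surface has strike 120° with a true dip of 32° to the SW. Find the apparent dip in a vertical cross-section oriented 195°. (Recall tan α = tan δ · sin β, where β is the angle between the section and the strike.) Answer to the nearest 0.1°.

31.1°

Angle between strike (120°) and section (195°): β = 75°.
tan α = tan 32° × sin 75° = 0.6249 × 0.9659 = 0.6036
α = arctan(0.6036) = 31.11°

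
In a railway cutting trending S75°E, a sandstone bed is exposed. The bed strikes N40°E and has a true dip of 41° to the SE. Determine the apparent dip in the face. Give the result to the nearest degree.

Angle between strike (N40°E) and section (S75°E): β = 65°.
tan α = tan 41° × sin 65° = 0.8693 × 0.9063 = 0.7878
α = arctan(0.7878) = 38.23°

38°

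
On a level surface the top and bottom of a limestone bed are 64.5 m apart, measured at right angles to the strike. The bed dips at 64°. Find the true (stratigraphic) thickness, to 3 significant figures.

True thickness t = w · sin(dip) = 64.5 × sin 64°
t = 64.5 × 0.8988 = 57.972 m

58.0 m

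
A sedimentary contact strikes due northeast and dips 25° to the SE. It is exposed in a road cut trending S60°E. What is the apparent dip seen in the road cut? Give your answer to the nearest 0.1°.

The strike is due northeast and the section trends S60°E; the acute angle between them is β = 75°.
tan(apparent dip) = tan 25° · sin 75° = 0.4504
α = arctan(0.4504) = 24.25°

24.2°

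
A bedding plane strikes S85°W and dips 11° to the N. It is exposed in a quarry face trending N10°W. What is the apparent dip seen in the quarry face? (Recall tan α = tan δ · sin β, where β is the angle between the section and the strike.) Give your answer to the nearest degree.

The strike is S85°W and the section trends N10°W; the acute angle between them is β = 85°.
tan α = tan 11° × sin 85° = 0.1944 × 0.9962 = 0.1936
α = arctan(0.1936) = 10.96°

11°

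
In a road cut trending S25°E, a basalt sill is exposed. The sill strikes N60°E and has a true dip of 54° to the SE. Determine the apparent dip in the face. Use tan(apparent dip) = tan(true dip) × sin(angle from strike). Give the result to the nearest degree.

The strike is N60°E and the section trends S25°E; the acute angle between them is β = 85°.
tan α = tan 54° × sin 85° = 1.3764 × 0.9962 = 1.3711
α = arctan(1.3711) = 53.90°

54°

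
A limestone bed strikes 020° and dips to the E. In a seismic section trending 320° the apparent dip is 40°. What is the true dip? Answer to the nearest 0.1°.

β = acute angle between strike 020° and section 320° = 60°.
tan(true dip) = tan 40° / sin 60° = 0.9689
δ = arctan(0.9689) = 44.10°

44.1°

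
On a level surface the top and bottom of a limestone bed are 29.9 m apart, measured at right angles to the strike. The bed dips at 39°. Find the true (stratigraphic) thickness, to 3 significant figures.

True thickness t = w · sin(dip) = 29.9 × sin 39°
t = 29.9 × 0.6293 = 18.817 m

18.8 m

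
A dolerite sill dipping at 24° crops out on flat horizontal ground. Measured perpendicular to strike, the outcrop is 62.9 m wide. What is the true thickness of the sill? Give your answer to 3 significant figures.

True thickness t = w · sin(dip) = 62.9 × sin 24°
t = 62.9 × 0.4067 = 25.584 m

25.6 m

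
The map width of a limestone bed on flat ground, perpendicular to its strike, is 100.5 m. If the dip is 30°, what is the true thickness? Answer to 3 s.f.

50.2 m

True thickness t = w · sin(dip) = 100.5 × sin 30°
t = 100.5 × 0.5000 = 50.250 m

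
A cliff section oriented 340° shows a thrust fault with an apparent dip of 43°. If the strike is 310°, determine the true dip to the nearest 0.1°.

The section is 30° from the strike.
tan δ = tan α / sin β = tan 43° / sin 30° = 0.9325 / 0.5000 = 1.8650
δ = arctan(1.8650) = 61.80°

61.8°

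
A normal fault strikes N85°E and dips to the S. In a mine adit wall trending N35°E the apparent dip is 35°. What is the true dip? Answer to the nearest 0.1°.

42.4°

The section is 50° from the strike.
tan(true dip) = tan 35° / sin 50° = 0.9141
δ = arctan(0.9141) = 42.43°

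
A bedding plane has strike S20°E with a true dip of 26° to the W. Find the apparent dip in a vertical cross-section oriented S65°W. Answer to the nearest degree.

Angle between strike (S20°E) and section (S65°W): β = 85°.
tan(apparent dip) = tan 26° · sin 85° = 0.4859
apparent dip = arctan 0.4859 = 25.91°

26°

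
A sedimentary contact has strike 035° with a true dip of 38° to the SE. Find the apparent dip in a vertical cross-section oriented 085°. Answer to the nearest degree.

The section lies 50° from the strike.
tan α = tan 38° × sin 50° = 0.7813 × 0.7660 = 0.5985
α = arctan(0.5985) = 30.90°

31°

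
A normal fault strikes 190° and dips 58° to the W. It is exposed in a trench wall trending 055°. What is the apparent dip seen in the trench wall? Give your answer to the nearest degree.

49°

Angle between strike (190°) and section (055°): β = 45°.
tan α = tan 58° × sin 45° = 1.6003 × 0.7071 = 1.1316
α = arctan(1.1316) = 48.53°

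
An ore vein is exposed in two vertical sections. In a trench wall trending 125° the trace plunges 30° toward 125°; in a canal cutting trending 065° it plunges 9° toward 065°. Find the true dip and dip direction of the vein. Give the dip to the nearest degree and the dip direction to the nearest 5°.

The two traces are lines in the plane: v₁ = (sin 125°·cos 30°, cos 125°·cos 30°, −sin 30°), v₂ = (sin 65°·cos 9°, cos 65°·cos 9°, −sin 9°).
Cross product v₁ × v₂ gives the pole to the plane: n ∝ (0.286, -0.337, 0.741).
Dip δ = arctan(|n_h|/n_z) = arctan(0.442/0.741) = 30.8°.
Dip direction = atan2(0.286, -0.337) = 140° (azimuth of n's horizontal projection).

true dip 31°, dip direction 140°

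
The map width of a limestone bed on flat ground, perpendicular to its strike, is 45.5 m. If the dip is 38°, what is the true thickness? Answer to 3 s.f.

True thickness t = w · sin(dip) = 45.5 × sin 38°
t = 45.5 × 0.6157 = 28.013 m

28.0 m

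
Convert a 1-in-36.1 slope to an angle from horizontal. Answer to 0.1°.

1.6°

tan θ = 1/36.1 = 0.0277
θ = arctan(0.0277) = 1.59°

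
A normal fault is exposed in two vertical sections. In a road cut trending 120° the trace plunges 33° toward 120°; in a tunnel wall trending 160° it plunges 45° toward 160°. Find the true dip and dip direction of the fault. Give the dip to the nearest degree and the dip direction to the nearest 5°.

Represent each trace as a vector plunging at its apparent dip toward its trend (east-north-up frame): v₁ = (0.726, -0.419, -0.545), v₂ = (0.242, -0.664, -0.707).
n = v₁ × v₂ = (0.065, -0.382, 0.381) (taken with n_z > 0).
True dip = arccos(n_z / |n|) = arccos(0.7014) = 45.5°.
Dip direction = azimuth of (n_x, n_y) = atan2(0.065, -0.382) = 170°.

true dip 45°, dip direction 170°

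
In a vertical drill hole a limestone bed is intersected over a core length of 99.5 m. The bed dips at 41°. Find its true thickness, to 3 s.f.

75.1 m

True thickness t = h · cos(dip) = 99.5 × cos 41°
t = 99.5 × 0.7547 = 75.094 m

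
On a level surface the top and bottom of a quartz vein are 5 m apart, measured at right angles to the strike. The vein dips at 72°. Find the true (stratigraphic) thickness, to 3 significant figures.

True thickness t = w · sin(dip) = 5 × sin 72°
t = 5 × 0.9511 = 4.755 m

4.76 m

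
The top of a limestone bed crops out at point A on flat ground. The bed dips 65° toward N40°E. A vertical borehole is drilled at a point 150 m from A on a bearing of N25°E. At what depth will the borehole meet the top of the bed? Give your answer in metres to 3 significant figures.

The hole lies 15° from the dip direction, so the down-dip offset is 150 × cos 15° = 144.89 m.
Depth = down-dip offset × tan(dip) = 144.89 × tan 65° = 144.89 × 2.1445
Depth = 310.72 m

311 m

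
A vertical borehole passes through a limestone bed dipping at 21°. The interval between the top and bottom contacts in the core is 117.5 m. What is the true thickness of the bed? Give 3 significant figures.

True thickness t = h · cos(dip) = 117.5 × cos 21°
t = 117.5 × 0.9336 = 109.696 m

110 m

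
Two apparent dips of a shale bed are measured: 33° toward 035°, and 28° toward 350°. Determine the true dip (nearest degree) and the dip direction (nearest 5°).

true dip 33°, dip direction 025°

The two traces are lines in the plane: v₁ = (sin 35°·cos 33°, cos 35°·cos 33°, −sin 33°), v₂ = (sin 350°·cos 28°, cos 350°·cos 28°, −sin 28°).
n = v₁ × v₂ = (0.151, 0.309, 0.524) (taken with n_z > 0).
tan δ = √(n_x²+n_y²)/n_z = 0.344/0.524, so δ = 33.3°.
Dip direction = atan2(0.151, 0.309) = 26° (azimuth of n's horizontal projection).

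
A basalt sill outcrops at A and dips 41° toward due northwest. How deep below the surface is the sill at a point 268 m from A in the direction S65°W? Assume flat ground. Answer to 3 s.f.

The hole lies 70° from the dip direction, so the down-dip offset is 268 × cos 70° = 91.66 m.
Depth = down-dip offset × tan(dip) = 91.66 × tan 41° = 91.66 × 0.8693
Depth = 79.68 m

79.7 m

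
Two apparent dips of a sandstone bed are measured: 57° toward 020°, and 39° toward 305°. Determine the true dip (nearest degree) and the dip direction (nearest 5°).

true dip 58°, dip direction 005°

Each apparent-dip line lies in the plane. As unit vectors (x east, y north, z up), v₁ plunges 57°→020° and v₂ plunges 39°→305°.
The plane normal is n = v₁ × v₂ ∝ (0.052, 0.651, 0.409).
Dip δ = arctan(|n_h|/n_z) = arctan(0.653/0.409) = 58.0°.
Dip direction = atan2(0.052, 0.651) = 5° (azimuth of n's horizontal projection).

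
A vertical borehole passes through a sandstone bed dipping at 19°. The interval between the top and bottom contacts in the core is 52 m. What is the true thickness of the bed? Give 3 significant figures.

True thickness t = h · cos(dip) = 52 × cos 19°
t = 52 × 0.9455 = 49.167 m

49.2 m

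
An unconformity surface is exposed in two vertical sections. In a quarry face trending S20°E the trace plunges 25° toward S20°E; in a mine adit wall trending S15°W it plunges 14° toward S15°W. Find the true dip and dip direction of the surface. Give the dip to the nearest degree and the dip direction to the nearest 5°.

Represent each trace as a vector plunging at its apparent dip toward its trend (east-north-up frame): v₁ = (0.310, -0.852, -0.423), v₂ = (-0.251, -0.937, -0.242).
The plane normal is n = v₁ × v₂ ∝ (0.190, -0.181, 0.504).
tan δ = √(n_x²+n_y²)/n_z = 0.263/0.504, so δ = 27.5°.
Dip direction = atan2(0.190, -0.181) = 134° (azimuth of n's horizontal projection).

true dip 27°, dip direction 135°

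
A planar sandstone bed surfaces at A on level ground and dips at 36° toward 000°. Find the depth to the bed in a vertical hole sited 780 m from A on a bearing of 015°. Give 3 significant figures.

547 m

The hole lies 15° from the dip direction, so the down-dip offset is 780 × cos 15° = 753.42 m.
Depth = down-dip offset × tan(dip) = 753.42 × tan 36° = 753.42 × 0.7265
Depth = 547.39 m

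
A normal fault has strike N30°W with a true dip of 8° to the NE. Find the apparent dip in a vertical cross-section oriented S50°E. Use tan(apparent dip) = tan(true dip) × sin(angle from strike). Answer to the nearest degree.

The section lies 20° from the strike.
tan α = tan 8° × sin 20° = 0.1405 × 0.3420 = 0.0481
α = arctan(0.0481) = 2.75°

3°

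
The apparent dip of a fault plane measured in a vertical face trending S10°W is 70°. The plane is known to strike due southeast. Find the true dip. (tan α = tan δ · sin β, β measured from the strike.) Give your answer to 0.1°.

73.4°

β = acute angle between strike due southeast and section S10°W = 55°.
tan(true dip) = tan 70° / sin 55° = 3.3541
δ = arctan(3.3541) = 73.40°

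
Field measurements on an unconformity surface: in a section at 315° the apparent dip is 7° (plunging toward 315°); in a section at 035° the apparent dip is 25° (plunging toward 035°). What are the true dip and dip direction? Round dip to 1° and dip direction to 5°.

true dip 25°, dip direction 030°

Each apparent-dip line lies in the plane. As unit vectors (x east, y north, z up), v₁ plunges 7°→315° and v₂ plunges 25°→035°.
The plane normal is n = v₁ × v₂ ∝ (0.206, 0.360, 0.886).
Dip δ = arctan(|n_h|/n_z) = arctan(0.415/0.886) = 25.1°.
Dip direction = atan2(0.206, 0.360) = 30° (azimuth of n's horizontal projection).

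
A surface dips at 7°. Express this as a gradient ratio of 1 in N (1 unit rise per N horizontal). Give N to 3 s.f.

1 in 8.14

1 : N means tan θ = 1/N, so N = 1/tan 7° = 1/0.1228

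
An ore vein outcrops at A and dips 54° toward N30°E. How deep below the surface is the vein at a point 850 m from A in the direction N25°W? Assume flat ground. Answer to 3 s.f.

671 m

The hole lies 55° from the dip direction, so the down-dip offset is 850 × cos 55° = 487.54 m.
Depth = down-dip offset × tan(dip) = 487.54 × tan 54° = 487.54 × 1.3764
Depth = 671.04 m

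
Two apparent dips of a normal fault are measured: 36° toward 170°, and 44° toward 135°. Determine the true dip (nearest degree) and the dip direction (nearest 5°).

The two traces are lines in the plane: v₁ = (sin 170°·cos 36°, cos 170°·cos 36°, −sin 36°), v₂ = (sin 135°·cos 44°, cos 135°·cos 44°, −sin 44°).
Cross product v₁ × v₂ gives the pole to the plane: n ∝ (0.254, -0.201, 0.334).
True dip = arccos(n_z / |n|) = arccos(0.7170) = 44.2°.
Dip direction = atan2(0.254, -0.201) = 128° (azimuth of n's horizontal projection).

true dip 44°, dip direction 130°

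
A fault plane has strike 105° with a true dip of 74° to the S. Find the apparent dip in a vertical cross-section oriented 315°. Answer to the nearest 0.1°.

60.2°

The strike is 105° and the section trends 315°; the acute angle between them is β = 30°.
tan α = tan 74° × sin 30° = 3.4874 × 0.5000 = 1.7437
α = arctan(1.7437) = 60.17°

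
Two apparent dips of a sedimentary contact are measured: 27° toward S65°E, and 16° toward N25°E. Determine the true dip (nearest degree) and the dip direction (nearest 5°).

true dip 30°, dip direction 085°

The two traces are lines in the plane: v₁ = (sin 115°·cos 27°, cos 115°·cos 27°, −sin 27°), v₂ = (sin 25°·cos 16°, cos 25°·cos 16°, −sin 16°).
n = v₁ × v₂ = (0.499, 0.038, 0.856) (taken with n_z > 0).
True dip = arccos(n_z / |n|) = arccos(0.8633) = 30.3°.
Dip direction = azimuth of (n_x, n_y) = atan2(0.499, 0.038) = 86°.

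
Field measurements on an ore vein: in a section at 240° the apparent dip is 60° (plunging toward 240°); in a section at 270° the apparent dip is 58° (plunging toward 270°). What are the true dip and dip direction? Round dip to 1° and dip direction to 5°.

Represent each trace as a vector plunging at its apparent dip toward its trend (east-north-up frame): v₁ = (-0.433, -0.250, -0.866), v₂ = (-0.530, -0.000, -0.848).
Cross product v₁ × v₂ gives the pole to the plane: n ∝ (-0.212, -0.092, 0.132).
True dip = arccos(n_z / |n|) = arccos(0.4975) = 60.2°.
Dip direction = azimuth of (n_x, n_y) = atan2(-0.212, -0.092) = 247°.

true dip 60°, dip direction 245°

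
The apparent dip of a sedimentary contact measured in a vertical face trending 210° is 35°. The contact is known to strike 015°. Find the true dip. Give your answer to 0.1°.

69.7°

The section is 15° from the strike.
tan δ = tan α / sin β = tan 35° / sin 15° = 0.7002 / 0.2588 = 2.7054
δ = arctan(2.7054) = 69.71°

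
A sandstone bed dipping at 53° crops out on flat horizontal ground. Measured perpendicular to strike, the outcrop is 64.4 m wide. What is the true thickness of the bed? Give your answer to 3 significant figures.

51.4 m

True thickness t = w · sin(dip) = 64.4 × sin 53°
t = 64.4 × 0.7986 = 51.432 m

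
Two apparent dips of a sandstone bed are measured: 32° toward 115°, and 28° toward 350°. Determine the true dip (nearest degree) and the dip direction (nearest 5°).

Represent each trace as a vector plunging at its apparent dip toward its trend (east-north-up frame): v₁ = (0.769, -0.358, -0.530), v₂ = (-0.153, 0.870, -0.469).
Cross product v₁ × v₂ gives the pole to the plane: n ∝ (0.629, 0.442, 0.613).
True dip = arccos(n_z / |n|) = arccos(0.6236) = 51.4°.
Dip direction = azimuth of (n_x, n_y) = atan2(0.629, 0.442) = 55°.

true dip 51°, dip direction 055°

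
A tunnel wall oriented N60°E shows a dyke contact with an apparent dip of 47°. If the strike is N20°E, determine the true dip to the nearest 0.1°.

59.1°

β = acute angle between strike N20°E and section N60°E = 40°.
tan δ = tan α / sin β = tan 47° / sin 40° = 1.0724 / 0.6428 = 1.6683
true dip = arctan 1.6683 = 59.06°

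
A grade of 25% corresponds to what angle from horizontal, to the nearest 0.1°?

tan θ = 25/100 = 0.2500
θ = arctan(0.2500) = 14.04°

14.0°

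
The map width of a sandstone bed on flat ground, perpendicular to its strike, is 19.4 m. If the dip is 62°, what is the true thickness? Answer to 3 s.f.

True thickness t = w · sin(dip) = 19.4 × sin 62°
t = 19.4 × 0.8829 = 17.129 m

17.1 m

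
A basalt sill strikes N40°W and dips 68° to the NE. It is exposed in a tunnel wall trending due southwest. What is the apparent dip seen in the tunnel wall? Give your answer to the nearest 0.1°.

Angle between strike (N40°W) and section (due southwest): β = 85°.
tan(apparent dip) = tan 68° · sin 85° = 2.4657
α = arctan(2.4657) = 67.92°

67.9°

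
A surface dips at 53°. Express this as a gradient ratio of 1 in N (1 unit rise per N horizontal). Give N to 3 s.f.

1 in 0.754

1 : N means tan θ = 1/N, so N = 1/tan 53° = 1/1.3270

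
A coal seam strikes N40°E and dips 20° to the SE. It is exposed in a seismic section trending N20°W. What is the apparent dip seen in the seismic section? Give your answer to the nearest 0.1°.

17.5°

The section lies 60° from the strike.
tan α = tan 20° × sin 60° = 0.3640 × 0.8660 = 0.3152
apparent dip = arctan 0.3152 = 17.50°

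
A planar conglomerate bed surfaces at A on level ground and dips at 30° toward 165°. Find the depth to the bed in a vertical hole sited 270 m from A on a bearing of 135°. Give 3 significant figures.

135 m

The hole lies 30° from the dip direction, so the down-dip offset is 270 × cos 30° = 233.83 m.
Depth = down-dip offset × tan(dip) = 233.83 × tan 30° = 233.83 × 0.5774
Depth = 135.00 m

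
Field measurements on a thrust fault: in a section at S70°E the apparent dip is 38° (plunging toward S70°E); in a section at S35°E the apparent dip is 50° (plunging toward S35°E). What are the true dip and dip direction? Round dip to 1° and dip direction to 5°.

Each apparent-dip line lies in the plane. As unit vectors (x east, y north, z up), v₁ plunges 38°→S70°E and v₂ plunges 50°→S35°E.
The plane normal is n = v₁ × v₂ ∝ (0.118, -0.340, 0.291).
Dip δ = arctan(|n_h|/n_z) = arctan(0.360/0.291) = 51.1°.
The horizontal component of n points toward azimuth atan2(n_x, n_y) = 161°, the dip direction.

true dip 51°, dip direction 160°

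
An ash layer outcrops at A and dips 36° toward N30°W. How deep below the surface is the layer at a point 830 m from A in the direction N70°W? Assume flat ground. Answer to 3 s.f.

The hole lies 40° from the dip direction, so the down-dip offset is 830 × cos 40° = 635.82 m.
Depth = down-dip offset × tan(dip) = 635.82 × tan 36° = 635.82 × 0.7265
Depth = 461.95 m

462 m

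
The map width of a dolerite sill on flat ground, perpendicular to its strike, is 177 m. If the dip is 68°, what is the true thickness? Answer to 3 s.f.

164 m

True thickness t = w · sin(dip) = 177 × sin 68°
t = 177 × 0.9272 = 164.112 m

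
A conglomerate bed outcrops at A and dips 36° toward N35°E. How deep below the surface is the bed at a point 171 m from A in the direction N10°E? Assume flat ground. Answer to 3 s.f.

The hole lies 25° from the dip direction, so the down-dip offset is 171 × cos 25° = 154.98 m.
Depth = down-dip offset × tan(dip) = 154.98 × tan 36° = 154.98 × 0.7265
Depth = 112.60 m

113 m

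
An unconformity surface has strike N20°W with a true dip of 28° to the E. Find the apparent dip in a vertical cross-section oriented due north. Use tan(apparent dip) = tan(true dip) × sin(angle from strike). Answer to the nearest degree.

The section lies 20° from the strike.
tan(apparent dip) = tan 28° · sin 20° = 0.1819
α = arctan(0.1819) = 10.31°

10°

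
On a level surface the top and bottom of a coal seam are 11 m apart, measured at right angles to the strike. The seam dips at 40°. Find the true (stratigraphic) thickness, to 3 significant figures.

7.07 m

True thickness t = w · sin(dip) = 11 × sin 40°
t = 11 × 0.6428 = 7.071 m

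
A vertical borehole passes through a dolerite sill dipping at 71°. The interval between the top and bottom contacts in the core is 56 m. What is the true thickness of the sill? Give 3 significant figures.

True thickness t = h · cos(dip) = 56 × cos 71°
t = 56 × 0.3256 = 18.232 m

18.2 m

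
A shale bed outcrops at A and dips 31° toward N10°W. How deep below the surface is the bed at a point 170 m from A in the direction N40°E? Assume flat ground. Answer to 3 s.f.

65.7 m

The hole lies 50° from the dip direction, so the down-dip offset is 170 × cos 50° = 109.27 m.
Depth = down-dip offset × tan(dip) = 109.27 × tan 31° = 109.27 × 0.6009
Depth = 65.66 m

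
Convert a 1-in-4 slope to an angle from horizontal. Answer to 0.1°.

tan θ = 1/4 = 0.2500
θ = arctan(0.2500) = 14.04°

14.0°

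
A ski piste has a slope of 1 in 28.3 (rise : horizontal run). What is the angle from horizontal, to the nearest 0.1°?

2.0°

tan θ = 1/28.3 = 0.0353
θ = arctan(0.0353) = 2.02°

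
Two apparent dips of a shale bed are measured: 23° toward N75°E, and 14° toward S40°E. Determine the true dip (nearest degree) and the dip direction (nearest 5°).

true dip 23°, dip direction 085°

The two traces are lines in the plane: v₁ = (sin 75°·cos 23°, cos 75°·cos 23°, −sin 23°), v₂ = (sin 140°·cos 14°, cos 140°·cos 14°, −sin 14°).
n = v₁ × v₂ = (0.348, 0.029, 0.809) (taken with n_z > 0).
Dip δ = arctan(|n_h|/n_z) = arctan(0.349/0.809) = 23.3°.
The horizontal component of n points toward azimuth atan2(n_x, n_y) = 85°, the dip direction.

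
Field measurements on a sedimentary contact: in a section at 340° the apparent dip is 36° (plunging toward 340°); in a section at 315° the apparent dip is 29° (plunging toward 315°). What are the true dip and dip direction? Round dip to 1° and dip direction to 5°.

Represent each trace as a vector plunging at its apparent dip toward its trend (east-north-up frame): v₁ = (-0.277, 0.760, -0.588), v₂ = (-0.618, 0.618, -0.485).
n = v₁ × v₂ = (-0.005, 0.229, 0.299) (taken with n_z > 0).
tan δ = √(n_x²+n_y²)/n_z = 0.229/0.299, so δ = 37.5°.
Dip direction = azimuth of (n_x, n_y) = atan2(-0.005, 0.229) = 359°.

true dip 37°, dip direction 000°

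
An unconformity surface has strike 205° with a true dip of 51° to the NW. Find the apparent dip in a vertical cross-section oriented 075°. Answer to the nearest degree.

The section lies 50° from the strike.
tan(apparent dip) = tan 51° · sin 50° = 0.9460
apparent dip = arctan 0.9460 = 43.41°

43°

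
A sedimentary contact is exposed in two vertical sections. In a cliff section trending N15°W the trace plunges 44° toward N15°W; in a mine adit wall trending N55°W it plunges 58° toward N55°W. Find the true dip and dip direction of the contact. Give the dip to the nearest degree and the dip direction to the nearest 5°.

true dip 59°, dip direction 290°

The two traces are lines in the plane: v₁ = (sin 345°·cos 44°, cos 345°·cos 44°, −sin 44°), v₂ = (sin 305°·cos 58°, cos 305°·cos 58°, −sin 58°).
The plane normal is n = v₁ × v₂ ∝ (-0.378, 0.144, 0.245).
True dip = arccos(n_z / |n|) = arccos(0.5181) = 58.8°.
The horizontal component of n points toward azimuth atan2(n_x, n_y) = 291°, the dip direction.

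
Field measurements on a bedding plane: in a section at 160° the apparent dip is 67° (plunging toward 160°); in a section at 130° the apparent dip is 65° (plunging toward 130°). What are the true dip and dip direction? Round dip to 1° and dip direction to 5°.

true dip 67°, dip direction 155°

The two traces are lines in the plane: v₁ = (sin 160°·cos 67°, cos 160°·cos 67°, −sin 67°), v₂ = (sin 130°·cos 65°, cos 130°·cos 65°, −sin 65°).
n = v₁ × v₂ = (0.083, -0.177, 0.083) (taken with n_z > 0).
Dip δ = arctan(|n_h|/n_z) = arctan(0.195/0.083) = 67.1°.
Dip direction = atan2(0.083, -0.177) = 155° (azimuth of n's horizontal projection).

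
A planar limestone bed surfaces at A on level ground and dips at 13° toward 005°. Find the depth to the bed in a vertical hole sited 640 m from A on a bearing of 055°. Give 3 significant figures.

The hole lies 50° from the dip direction, so the down-dip offset is 640 × cos 50° = 411.38 m.
Depth = down-dip offset × tan(dip) = 411.38 × tan 13° = 411.38 × 0.2309
Depth = 94.98 m

95.0 m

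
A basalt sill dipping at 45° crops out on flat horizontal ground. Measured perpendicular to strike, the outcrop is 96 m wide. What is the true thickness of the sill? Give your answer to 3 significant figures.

True thickness t = w · sin(dip) = 96 × sin 45°
t = 96 × 0.7071 = 67.882 m

67.9 m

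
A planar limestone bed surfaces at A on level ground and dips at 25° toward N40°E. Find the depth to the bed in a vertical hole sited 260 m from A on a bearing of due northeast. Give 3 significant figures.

121 m

The hole lies 5° from the dip direction, so the down-dip offset is 260 × cos 5° = 259.01 m.
Depth = down-dip offset × tan(dip) = 259.01 × tan 25° = 259.01 × 0.4663
Depth = 120.78 m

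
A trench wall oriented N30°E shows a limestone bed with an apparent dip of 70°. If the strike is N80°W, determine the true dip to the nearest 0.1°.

β = acute angle between strike N80°W and section N30°E = 70°.
tan δ = tan α / sin β = tan 70° / sin 70° = 2.7475 / 0.9397 = 2.9238
true dip = arctan 2.9238 = 71.12°

71.1°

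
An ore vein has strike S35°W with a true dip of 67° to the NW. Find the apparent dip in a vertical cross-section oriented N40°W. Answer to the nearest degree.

Angle between strike (S35°W) and section (N40°W): β = 75°.
tan(apparent dip) = tan 67° · sin 75° = 2.2756
α = arctan(2.2756) = 66.28°

66°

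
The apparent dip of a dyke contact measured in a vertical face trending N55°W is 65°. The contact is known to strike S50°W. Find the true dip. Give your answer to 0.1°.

The section is 75° from the strike.
tan(true dip) = tan 65° / sin 75° = 2.2202
δ = arctan(2.2202) = 65.75°

65.8°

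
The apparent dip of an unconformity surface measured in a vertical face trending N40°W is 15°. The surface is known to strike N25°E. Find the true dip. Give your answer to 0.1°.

16.5°

β = acute angle between strike N25°E and section N40°W = 65°.
tan(true dip) = tan 15° / sin 65° = 0.2956
true dip = arctan 0.2956 = 16.47°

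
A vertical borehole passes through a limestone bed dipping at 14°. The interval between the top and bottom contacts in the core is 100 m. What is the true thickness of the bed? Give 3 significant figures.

True thickness t = h · cos(dip) = 100 × cos 14°
t = 100 × 0.9703 = 97.030 m

97.0 m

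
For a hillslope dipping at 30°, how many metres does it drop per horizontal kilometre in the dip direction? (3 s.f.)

577 m

drop per km = 1000 × tan 30° = 1000 × 0.5774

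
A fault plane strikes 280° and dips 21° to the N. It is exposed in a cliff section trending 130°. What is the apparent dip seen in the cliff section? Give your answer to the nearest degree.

Angle between strike (280°) and section (130°): β = 30°.
tan(apparent dip) = tan 21° · sin 30° = 0.1919
apparent dip = arctan 0.1919 = 10.86°

11°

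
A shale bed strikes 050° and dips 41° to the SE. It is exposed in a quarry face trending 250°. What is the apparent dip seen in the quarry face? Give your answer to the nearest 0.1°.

The section lies 20° from the strike.
tan α = tan 41° × sin 20° = 0.8693 × 0.3420 = 0.2973
apparent dip = arctan 0.2973 = 16.56°

16.6°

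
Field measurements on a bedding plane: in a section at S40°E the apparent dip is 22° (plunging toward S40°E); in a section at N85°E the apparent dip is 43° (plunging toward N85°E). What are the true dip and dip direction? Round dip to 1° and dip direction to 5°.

The two traces are lines in the plane: v₁ = (sin 140°·cos 22°, cos 140°·cos 22°, −sin 22°), v₂ = (sin 85°·cos 43°, cos 85°·cos 43°, −sin 43°).
n = v₁ × v₂ = (0.508, 0.134, 0.555) (taken with n_z > 0).
Dip δ = arctan(|n_h|/n_z) = arctan(0.526/0.555) = 43.4°.
Dip direction = atan2(0.508, 0.134) = 75° (azimuth of n's horizontal projection).

true dip 43°, dip direction 075°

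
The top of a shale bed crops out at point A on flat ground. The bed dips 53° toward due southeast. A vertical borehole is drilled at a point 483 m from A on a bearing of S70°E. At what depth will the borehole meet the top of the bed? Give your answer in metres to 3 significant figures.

The hole lies 25° from the dip direction, so the down-dip offset is 483 × cos 25° = 437.75 m.
Depth = down-dip offset × tan(dip) = 437.75 × tan 53° = 437.75 × 1.3270
Depth = 580.91 m

581 m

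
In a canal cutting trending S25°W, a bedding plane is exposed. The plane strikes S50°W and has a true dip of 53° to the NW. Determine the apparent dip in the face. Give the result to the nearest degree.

29°

The strike is S50°W and the section trends S25°W; the acute angle between them is β = 25°.
tan(apparent dip) = tan 53° · sin 25° = 0.5608
α = arctan(0.5608) = 29.29°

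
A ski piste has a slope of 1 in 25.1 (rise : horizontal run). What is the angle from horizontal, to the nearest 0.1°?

2.3°

tan θ = 1/25.1 = 0.0398
θ = arctan(0.0398) = 2.28°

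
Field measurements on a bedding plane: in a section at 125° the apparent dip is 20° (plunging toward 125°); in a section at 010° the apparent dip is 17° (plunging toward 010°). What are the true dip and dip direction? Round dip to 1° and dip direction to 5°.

Represent each trace as a vector plunging at its apparent dip toward its trend (east-north-up frame): v₁ = (0.770, -0.539, -0.342), v₂ = (0.166, 0.942, -0.292).
The plane normal is n = v₁ × v₂ ∝ (0.480, 0.168, 0.814).
Dip δ = arctan(|n_h|/n_z) = arctan(0.508/0.814) = 32.0°.
The horizontal component of n points toward azimuth atan2(n_x, n_y) = 71°, the dip direction.

true dip 32°, dip direction 070°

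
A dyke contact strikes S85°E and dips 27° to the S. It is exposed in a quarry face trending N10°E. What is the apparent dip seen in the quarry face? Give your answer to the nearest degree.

27°

Angle between strike (S85°E) and section (N10°E): β = 85°.
tan α = tan 27° × sin 85° = 0.5095 × 0.9962 = 0.5076
apparent dip = arctan 0.5076 = 26.91°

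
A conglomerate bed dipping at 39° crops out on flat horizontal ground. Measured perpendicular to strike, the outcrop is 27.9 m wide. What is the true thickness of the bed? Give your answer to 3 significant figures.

True thickness t = w · sin(dip) = 27.9 × sin 39°
t = 27.9 × 0.6293 = 17.558 m

17.6 m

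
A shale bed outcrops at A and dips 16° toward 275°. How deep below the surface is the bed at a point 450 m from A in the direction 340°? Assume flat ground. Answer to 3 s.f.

The hole lies 65° from the dip direction, so the down-dip offset is 450 × cos 65° = 190.18 m.
Depth = down-dip offset × tan(dip) = 190.18 × tan 16° = 190.18 × 0.2867
Depth = 54.53 m

54.5 m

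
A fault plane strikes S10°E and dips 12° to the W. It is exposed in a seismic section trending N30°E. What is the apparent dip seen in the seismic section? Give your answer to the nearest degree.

The strike is S10°E and the section trends N30°E; the acute angle between them is β = 40°.
tan(apparent dip) = tan 12° · sin 40° = 0.1366
α = arctan(0.1366) = 7.78°

8°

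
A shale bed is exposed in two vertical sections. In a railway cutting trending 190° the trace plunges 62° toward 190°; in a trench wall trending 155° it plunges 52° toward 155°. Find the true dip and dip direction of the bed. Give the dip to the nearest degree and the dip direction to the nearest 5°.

true dip 63°, dip direction 205°

Represent each trace as a vector plunging at its apparent dip toward its trend (east-north-up frame): v₁ = (-0.082, -0.462, -0.883), v₂ = (0.260, -0.558, -0.788).
Cross product v₁ × v₂ gives the pole to the plane: n ∝ (-0.128, -0.294, 0.166).
tan δ = √(n_x²+n_y²)/n_z = 0.321/0.166, so δ = 62.7°.
Dip direction = azimuth of (n_x, n_y) = atan2(-0.128, -0.294) = 204°.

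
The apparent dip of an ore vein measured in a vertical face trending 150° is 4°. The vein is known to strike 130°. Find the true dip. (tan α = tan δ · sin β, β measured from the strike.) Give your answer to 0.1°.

The section is 20° from the strike.
tan(true dip) = tan 4° / sin 20° = 0.2045
true dip = arctan 0.2045 = 11.56°

11.6°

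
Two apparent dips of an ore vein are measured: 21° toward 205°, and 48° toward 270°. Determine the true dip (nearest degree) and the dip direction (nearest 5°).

true dip 48°, dip direction 275°

Each apparent-dip line lies in the plane. As unit vectors (x east, y north, z up), v₁ plunges 21°→205° and v₂ plunges 48°→270°.
n = v₁ × v₂ = (-0.629, 0.053, 0.566) (taken with n_z > 0).
tan δ = √(n_x²+n_y²)/n_z = 0.631/0.566, so δ = 48.1°.
Dip direction = atan2(-0.629, 0.053) = 275° (azimuth of n's horizontal projection).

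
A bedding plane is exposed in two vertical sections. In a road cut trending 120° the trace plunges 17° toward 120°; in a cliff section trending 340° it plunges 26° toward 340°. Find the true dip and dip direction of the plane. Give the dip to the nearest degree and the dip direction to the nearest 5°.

true dip 49°, dip direction 045°

The two traces are lines in the plane: v₁ = (sin 120°·cos 17°, cos 120°·cos 17°, −sin 17°), v₂ = (sin 340°·cos 26°, cos 340°·cos 26°, −sin 26°).
n = v₁ × v₂ = (0.457, 0.453, 0.552) (taken with n_z > 0).
tan δ = √(n_x²+n_y²)/n_z = 0.643/0.552, so δ = 49.3°.
Dip direction = atan2(0.457, 0.453) = 45° (azimuth of n's horizontal projection).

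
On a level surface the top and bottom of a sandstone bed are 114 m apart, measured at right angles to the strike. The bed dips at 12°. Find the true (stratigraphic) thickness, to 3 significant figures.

True thickness t = w · sin(dip) = 114 × sin 12°
t = 114 × 0.2079 = 23.702 m

23.7 m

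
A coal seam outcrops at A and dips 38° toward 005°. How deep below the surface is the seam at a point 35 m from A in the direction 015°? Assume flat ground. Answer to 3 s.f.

26.9 m

The hole lies 10° from the dip direction, so the down-dip offset is 35 × cos 10° = 34.47 m.
Depth = down-dip offset × tan(dip) = 34.47 × tan 38° = 34.47 × 0.7813
Depth = 26.93 m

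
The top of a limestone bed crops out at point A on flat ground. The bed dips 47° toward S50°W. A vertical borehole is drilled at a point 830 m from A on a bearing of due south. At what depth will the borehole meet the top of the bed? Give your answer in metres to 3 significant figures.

572 m

The hole lies 50° from the dip direction, so the down-dip offset is 830 × cos 50° = 533.51 m.
Depth = down-dip offset × tan(dip) = 533.51 × tan 47° = 533.51 × 1.0724
Depth = 572.12 m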